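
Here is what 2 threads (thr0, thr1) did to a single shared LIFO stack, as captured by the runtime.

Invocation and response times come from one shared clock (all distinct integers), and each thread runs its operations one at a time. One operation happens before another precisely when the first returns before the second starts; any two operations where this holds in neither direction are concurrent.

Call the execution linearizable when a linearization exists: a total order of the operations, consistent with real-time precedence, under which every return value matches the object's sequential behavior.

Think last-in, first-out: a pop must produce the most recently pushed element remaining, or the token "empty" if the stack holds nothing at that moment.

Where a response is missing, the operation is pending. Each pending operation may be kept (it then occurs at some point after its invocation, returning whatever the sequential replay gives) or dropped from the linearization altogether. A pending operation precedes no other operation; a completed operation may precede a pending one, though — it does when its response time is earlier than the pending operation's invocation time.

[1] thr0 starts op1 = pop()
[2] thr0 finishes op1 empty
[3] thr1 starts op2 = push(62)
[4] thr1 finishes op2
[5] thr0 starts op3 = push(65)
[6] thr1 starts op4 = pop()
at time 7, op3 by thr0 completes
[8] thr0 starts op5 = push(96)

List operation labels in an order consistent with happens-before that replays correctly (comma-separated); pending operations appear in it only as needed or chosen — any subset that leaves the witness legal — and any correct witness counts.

1. op1 pop() → empty, leaving stack <>
2. op2 push(62), leaving stack <62>
3. op3 push(65), leaving stack <62,65>

op1, op2, op3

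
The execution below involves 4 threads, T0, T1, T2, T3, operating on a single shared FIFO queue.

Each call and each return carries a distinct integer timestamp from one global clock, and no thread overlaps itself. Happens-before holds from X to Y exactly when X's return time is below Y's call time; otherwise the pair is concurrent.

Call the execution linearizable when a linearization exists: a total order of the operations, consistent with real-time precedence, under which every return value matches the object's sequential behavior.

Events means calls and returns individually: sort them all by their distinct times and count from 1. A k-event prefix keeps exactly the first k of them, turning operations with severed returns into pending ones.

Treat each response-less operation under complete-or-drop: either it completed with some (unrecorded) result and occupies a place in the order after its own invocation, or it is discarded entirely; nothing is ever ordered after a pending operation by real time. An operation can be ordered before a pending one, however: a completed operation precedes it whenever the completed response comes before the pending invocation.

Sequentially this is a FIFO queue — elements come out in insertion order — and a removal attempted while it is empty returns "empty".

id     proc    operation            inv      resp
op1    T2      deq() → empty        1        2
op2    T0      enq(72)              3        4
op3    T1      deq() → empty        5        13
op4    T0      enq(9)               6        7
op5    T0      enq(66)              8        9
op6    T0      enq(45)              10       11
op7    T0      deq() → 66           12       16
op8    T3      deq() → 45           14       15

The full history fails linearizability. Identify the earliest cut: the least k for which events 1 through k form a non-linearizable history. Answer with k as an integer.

13

events 1..12 are linearizable, e.g. via op1, op2, op3, op4, op5, op6:
step 1: op1 deq() → empty — queue <>
step 2: op2 enq(72) — queue <72>
step 3: op3 deq() (pending, included) — queue <>
step 4: op4 enq(9) — queue <9>
step 5: op5 enq(66) — queue <9,66>
step 6: op6 enq(45) — queue <9,66,45>
event 13 — op3's response, time 13 — after it, nothing linearizes
completion choices over the 1 pending operation (op7) were checked; none helps
one such order, op1, op2, op3, op4, op5, op6 (pending dropped), breaks at step 3 where op3 deq() → empty is illegal
one such order, op1, op2, op4, op3, op5, op6 (pending dropped), breaks at step 4 where op3 deq() → empty is illegal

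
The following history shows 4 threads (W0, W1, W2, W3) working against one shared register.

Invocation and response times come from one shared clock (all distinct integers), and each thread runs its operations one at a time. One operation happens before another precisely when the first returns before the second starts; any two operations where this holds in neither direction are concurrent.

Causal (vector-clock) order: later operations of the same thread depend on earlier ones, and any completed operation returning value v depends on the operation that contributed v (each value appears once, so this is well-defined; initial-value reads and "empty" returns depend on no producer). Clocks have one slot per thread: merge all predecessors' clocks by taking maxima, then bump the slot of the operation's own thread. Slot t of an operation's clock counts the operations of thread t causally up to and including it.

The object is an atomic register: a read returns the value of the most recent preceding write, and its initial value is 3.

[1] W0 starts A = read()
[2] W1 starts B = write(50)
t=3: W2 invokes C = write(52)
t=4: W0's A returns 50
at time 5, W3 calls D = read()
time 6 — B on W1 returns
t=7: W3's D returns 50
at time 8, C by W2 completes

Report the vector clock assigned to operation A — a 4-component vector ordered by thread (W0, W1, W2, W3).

(1, 1, 0, 0)

invoked at 3, C has no predecessors; its own W2 bump gives (0, 0, 1, 0)
invoked at 2, B has no predecessors; its own W1 bump gives (0, 1, 0, 0)
from VC(B)=(0, 1, 0, 0), D (invoked 5) maxes components and bumps W3 → (0, 1, 0, 1)
from VC(B)=(0, 1, 0, 0), A (invoked 1) maxes components and bumps W0 → (1, 1, 0, 0)
target: VC(A) = (1, 1, 0, 0)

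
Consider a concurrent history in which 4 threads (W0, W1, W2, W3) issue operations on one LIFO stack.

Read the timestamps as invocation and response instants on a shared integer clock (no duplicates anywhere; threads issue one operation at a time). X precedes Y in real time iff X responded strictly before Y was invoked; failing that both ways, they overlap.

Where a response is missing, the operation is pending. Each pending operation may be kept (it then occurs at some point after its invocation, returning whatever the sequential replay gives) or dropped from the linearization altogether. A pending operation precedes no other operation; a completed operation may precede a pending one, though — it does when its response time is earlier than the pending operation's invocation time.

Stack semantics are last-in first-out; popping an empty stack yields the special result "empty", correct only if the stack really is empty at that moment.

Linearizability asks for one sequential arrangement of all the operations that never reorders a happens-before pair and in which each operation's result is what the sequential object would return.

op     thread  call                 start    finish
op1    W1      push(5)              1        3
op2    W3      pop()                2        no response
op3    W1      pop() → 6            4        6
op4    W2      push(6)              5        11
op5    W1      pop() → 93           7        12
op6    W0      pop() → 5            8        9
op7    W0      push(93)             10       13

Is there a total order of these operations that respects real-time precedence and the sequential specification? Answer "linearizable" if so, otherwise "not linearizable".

witness order: op1, op4, op3, op6, op2, op7, op5
1. op1 push(5), leaving stack <5>
2. op4 push(6), leaving stack <5,6>
3. op3 pop() → 6, leaving stack <5>
4. op6 pop() → 5, leaving stack <>
5. op2 pop() (pending, included), leaving stack <>
6. op7 push(93), leaving stack <93>
7. op5 pop() → 93, leaving stack <>

linearizable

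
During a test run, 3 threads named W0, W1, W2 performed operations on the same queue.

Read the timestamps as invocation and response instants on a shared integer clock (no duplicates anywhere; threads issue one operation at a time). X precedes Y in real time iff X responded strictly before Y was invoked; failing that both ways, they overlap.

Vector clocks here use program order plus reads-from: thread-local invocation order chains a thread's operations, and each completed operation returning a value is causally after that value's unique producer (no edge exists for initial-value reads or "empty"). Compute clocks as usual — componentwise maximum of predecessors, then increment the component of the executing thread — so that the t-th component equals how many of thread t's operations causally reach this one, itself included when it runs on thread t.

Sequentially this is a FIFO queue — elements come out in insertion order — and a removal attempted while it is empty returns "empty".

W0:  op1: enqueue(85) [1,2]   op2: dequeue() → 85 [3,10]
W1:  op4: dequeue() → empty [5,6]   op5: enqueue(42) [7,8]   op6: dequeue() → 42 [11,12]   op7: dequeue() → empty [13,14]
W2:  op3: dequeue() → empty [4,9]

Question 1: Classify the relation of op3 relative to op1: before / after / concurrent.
Answer: after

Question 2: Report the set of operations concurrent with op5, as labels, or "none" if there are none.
Answer: op2, op3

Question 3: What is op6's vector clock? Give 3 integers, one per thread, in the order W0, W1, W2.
Answer: (0, 3, 0)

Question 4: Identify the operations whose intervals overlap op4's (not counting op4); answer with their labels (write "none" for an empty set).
Answer: op2, op3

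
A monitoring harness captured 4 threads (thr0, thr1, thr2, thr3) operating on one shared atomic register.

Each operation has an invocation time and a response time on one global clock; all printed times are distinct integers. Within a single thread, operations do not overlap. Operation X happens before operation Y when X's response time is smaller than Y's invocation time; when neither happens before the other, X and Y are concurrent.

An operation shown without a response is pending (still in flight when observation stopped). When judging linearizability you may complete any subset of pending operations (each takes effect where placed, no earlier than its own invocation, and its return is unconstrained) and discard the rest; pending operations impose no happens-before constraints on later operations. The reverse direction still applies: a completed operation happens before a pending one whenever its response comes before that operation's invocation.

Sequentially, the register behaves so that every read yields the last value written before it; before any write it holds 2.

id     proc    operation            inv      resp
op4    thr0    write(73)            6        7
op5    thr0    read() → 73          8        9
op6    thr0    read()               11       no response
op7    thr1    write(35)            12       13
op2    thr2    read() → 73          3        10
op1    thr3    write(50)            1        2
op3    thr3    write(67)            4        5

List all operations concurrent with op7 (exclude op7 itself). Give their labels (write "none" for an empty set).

op6

op7 runs from 12 to 13; window-overlapping ops are concurrent
op1 [1,2]: before
op2 [3,10]: before
op3 [4,5]: before
op4 [6,7]: before
op5 [8,9]: before
op6 [11,…): concurrent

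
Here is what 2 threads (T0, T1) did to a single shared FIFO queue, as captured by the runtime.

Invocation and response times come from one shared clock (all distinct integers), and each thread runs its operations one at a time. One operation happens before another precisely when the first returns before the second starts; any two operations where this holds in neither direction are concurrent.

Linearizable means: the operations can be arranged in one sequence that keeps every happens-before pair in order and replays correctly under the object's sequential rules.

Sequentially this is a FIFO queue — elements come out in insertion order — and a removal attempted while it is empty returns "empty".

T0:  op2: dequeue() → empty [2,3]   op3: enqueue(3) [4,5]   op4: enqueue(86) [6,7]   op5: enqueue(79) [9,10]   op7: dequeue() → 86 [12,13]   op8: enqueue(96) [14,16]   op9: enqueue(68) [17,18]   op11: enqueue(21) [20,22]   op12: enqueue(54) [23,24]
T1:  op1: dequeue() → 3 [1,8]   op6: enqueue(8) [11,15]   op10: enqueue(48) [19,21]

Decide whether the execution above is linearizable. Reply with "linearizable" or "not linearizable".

linearizable

a witness: op2, op3, op1, op4, op5, op6, op7, op8, op9, op10, op11, op12
1. op2 dequeue() → empty, leaving queue <>
2. op3 enqueue(3), leaving queue <3>
3. op1 dequeue() → 3, leaving queue <>
4. op4 enqueue(86), leaving queue <86>
5. op5 enqueue(79), leaving queue <86,79>
6. op6 enqueue(8), leaving queue <86,79,8>
7. op7 dequeue() → 86, leaving queue <79,8>
8. op8 enqueue(96), leaving queue <79,8,96>
9. op9 enqueue(68), leaving queue <79,8,96,68>
10. op10 enqueue(48), leaving queue <79,8,96,68,48>
11. op11 enqueue(21), leaving queue <79,8,96,68,48,21>
12. op12 enqueue(54), leaving queue <79,8,96,68,48,21,54>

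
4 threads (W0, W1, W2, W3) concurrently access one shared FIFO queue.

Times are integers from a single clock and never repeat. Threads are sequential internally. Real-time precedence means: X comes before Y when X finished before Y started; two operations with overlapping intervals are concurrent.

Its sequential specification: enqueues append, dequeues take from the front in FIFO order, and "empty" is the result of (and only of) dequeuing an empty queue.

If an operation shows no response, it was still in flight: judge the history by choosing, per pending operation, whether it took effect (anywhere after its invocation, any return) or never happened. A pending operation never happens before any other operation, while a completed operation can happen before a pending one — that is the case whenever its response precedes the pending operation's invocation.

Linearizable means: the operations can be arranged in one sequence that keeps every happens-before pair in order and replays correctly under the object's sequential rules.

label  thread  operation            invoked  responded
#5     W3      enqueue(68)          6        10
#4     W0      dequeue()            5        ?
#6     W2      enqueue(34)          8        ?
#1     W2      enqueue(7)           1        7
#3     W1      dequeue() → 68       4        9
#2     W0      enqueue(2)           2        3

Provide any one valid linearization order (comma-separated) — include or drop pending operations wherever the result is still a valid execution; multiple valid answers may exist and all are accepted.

#2, #4, #5, #1, #3

after step 1 (#2 enqueue(2)): queue <2>
after step 2 (#4 dequeue() (pending, included)): queue <>
after step 3 (#5 enqueue(68)): queue <68>
after step 4 (#1 enqueue(7)): queue <68,7>
after step 5 (#3 dequeue() → 68): queue <7>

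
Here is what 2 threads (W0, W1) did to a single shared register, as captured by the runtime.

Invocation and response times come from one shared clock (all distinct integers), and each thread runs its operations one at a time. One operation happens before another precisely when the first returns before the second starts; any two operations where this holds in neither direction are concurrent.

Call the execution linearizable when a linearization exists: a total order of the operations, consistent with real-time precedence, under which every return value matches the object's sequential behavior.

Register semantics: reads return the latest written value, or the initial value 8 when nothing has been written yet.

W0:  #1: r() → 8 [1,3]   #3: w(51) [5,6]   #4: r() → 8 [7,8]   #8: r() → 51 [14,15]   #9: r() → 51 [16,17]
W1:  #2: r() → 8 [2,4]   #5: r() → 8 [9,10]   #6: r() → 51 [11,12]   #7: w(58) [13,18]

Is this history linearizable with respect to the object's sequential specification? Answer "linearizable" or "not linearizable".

through event 7 a valid linearization exists; event 8 (#4 responding at time 8) ends that
real-time-consistent orders of the 4 completed operations: 2 — all fail the register replay
take #1, #2, #3, #4: step 4 already fails, because #4 r() → 8 cannot occur there
take #2, #1, #3, #4: step 4 already fails, because #4 r() → 8 cannot occur there

not linearizable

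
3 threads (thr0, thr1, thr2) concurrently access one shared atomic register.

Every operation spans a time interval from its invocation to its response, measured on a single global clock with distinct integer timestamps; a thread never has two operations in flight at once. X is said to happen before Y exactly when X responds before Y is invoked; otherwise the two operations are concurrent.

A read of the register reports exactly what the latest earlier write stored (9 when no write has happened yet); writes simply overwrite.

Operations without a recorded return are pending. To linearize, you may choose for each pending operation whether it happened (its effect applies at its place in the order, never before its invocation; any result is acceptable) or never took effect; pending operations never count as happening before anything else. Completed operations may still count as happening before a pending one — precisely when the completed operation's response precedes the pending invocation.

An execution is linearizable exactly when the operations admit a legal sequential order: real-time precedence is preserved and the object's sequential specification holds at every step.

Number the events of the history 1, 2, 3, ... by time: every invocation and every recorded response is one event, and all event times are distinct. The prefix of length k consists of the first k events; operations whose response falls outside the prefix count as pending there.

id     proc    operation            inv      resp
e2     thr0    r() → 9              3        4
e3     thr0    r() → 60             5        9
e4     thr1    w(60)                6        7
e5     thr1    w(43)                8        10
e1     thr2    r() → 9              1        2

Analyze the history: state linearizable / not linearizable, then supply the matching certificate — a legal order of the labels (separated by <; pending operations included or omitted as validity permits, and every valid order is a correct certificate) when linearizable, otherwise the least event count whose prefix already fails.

linearizable — witness: e1 < e2 < e4 < e3 < e5

after step 1 (e1 r() → 9): value 9
after step 2 (e2 r() → 9): value 9
after step 3 (e4 w(60)): value 60
after step 4 (e3 r() → 60): value 60
after step 5 (e5 w(43)): value 43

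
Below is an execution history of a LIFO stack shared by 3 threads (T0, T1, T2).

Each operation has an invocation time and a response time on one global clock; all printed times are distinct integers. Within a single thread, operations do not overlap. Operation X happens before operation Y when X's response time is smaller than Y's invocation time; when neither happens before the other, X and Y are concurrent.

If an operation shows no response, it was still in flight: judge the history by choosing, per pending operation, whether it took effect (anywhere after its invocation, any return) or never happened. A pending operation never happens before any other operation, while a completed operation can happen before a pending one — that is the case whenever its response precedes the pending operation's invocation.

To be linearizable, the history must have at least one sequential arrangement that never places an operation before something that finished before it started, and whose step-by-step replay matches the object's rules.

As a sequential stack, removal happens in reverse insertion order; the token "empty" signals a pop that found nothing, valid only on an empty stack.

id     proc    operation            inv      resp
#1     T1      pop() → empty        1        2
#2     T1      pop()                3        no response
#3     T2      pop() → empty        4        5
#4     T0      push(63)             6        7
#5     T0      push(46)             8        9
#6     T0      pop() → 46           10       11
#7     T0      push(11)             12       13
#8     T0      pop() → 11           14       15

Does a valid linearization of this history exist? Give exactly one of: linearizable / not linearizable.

witness order: #1, #2, #3, #4, #5, #6, #7, #8
step 1: #1 pop() → empty — stack <>
step 2: #2 pop() (pending, included) — stack <>
step 3: #3 pop() → empty — stack <>
step 4: #4 push(63) — stack <63>
step 5: #5 push(46) — stack <63,46>
step 6: #6 pop() → 46 — stack <63>
step 7: #7 push(11) — stack <63,11>
step 8: #8 pop() → 11 — stack <63>

linearizable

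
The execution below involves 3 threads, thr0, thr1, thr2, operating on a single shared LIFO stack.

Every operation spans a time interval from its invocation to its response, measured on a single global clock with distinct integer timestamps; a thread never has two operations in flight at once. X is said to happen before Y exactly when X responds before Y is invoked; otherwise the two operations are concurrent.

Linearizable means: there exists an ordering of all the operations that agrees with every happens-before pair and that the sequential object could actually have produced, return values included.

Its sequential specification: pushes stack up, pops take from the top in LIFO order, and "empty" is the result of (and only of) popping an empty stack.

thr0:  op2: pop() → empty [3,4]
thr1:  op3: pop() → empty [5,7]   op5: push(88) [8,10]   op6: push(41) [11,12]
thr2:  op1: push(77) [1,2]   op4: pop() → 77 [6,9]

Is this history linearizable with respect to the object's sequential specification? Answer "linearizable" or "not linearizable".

the violation lands at event 4, op2's response at time 4: events 1..3 linearize, events 1..4 do not
exhaustive check: the 2 completed LIFO stack ops admit one real-time order; illegal
take op1, op2: step 2 already fails, because op2 pop() → empty cannot occur there

not linearizable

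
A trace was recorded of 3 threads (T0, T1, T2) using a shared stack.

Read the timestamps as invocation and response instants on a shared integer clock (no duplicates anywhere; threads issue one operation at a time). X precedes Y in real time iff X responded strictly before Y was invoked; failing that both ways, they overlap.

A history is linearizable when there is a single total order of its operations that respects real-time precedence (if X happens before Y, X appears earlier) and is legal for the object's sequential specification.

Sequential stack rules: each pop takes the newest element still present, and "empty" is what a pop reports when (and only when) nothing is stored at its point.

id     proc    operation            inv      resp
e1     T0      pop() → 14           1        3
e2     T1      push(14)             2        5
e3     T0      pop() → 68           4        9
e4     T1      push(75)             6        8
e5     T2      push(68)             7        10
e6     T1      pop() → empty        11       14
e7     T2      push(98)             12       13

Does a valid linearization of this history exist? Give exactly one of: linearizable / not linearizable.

not linearizable

cut after 13 events: linearizable; cut after 14 events (e6 responds, time 14): not linearizable
checked exhaustively: 28 real-time-consistent orders of 7 completed operations, zero legal stack replays
for example e1, e2, e3, e4, e5, e6, e7 fails at step 1: e1 pop() → 14 is not legal there
for example e1, e2, e3, e4, e5, e7, e6 fails at step 1: e1 pop() → 14 is not legal there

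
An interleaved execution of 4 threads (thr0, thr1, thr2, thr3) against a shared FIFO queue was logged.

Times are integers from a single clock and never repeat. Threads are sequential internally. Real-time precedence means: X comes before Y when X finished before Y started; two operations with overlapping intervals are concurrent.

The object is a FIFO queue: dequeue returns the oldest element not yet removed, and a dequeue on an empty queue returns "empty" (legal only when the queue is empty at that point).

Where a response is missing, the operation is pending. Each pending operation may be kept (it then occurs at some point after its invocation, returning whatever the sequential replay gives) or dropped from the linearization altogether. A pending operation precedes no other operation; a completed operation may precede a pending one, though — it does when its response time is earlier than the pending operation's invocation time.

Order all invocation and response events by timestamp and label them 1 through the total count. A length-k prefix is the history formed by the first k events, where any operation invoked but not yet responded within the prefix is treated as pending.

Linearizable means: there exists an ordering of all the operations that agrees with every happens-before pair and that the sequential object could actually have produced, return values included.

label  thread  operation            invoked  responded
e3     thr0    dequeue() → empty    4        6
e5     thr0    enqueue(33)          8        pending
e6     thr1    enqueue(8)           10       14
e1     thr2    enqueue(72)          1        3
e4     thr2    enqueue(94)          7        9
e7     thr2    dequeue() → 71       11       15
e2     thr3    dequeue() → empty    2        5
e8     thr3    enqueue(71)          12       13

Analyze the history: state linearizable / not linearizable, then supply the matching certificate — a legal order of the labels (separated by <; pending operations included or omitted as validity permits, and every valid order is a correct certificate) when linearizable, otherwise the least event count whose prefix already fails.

prefix check: 1..5 passes, 1..6 fails once e3's time-6 response joins
the 3 completed operations admit 3 real-time orders; each fails the FIFO queue replay
sample order e1, e2, e3 stalls at step 2 — e2 dequeue() → empty has no legal effect
sample order e1, e3, e2 stalls at step 2 — e3 dequeue() → empty has no legal effect

not linearizable — minimal violating prefix: 6 events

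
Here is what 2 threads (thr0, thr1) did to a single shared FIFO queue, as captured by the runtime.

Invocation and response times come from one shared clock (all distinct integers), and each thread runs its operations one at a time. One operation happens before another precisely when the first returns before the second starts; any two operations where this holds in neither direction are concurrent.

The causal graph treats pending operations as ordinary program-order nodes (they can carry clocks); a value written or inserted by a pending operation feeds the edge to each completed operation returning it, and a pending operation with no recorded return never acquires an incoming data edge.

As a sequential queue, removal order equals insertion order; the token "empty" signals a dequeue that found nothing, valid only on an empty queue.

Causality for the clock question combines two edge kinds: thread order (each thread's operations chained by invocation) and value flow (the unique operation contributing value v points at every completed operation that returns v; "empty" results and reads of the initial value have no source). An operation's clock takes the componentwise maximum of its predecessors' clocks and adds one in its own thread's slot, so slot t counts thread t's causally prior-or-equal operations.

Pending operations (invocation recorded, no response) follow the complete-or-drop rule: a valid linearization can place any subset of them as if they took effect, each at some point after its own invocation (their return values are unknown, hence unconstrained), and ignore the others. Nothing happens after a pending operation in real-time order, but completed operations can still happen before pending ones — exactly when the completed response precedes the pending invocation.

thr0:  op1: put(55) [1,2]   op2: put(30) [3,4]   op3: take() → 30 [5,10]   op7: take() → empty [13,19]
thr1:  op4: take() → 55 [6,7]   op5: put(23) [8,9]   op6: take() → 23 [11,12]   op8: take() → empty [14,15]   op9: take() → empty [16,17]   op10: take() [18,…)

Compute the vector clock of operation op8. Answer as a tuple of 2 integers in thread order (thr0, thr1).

(1, 4)

invoked at 1, op1 has no predecessors; its own thr0 bump gives (1, 0)
op4 (invocation 6): componentwise max over VC(op1)=(1, 0), +1 at thr1, giving (1, 1)
op2 (invocation 3): componentwise max over VC(op1)=(1, 0), +1 at thr0, giving (2, 0)
op5 (invocation 8): componentwise max over VC(op4)=(1, 1), +1 at thr1, giving (1, 2)
op3 (invocation 5): componentwise max over VC(op2)=(2, 0), +1 at thr0, giving (3, 0)
op6 (invocation 11): componentwise max over VC(op5)=(1, 2), +1 at thr1, giving (1, 3)
op7 (invocation 13): componentwise max over VC(op3)=(3, 0), +1 at thr0, giving (4, 0)
op8 (invocation 14): componentwise max over VC(op6)=(1, 3), +1 at thr1, giving (1, 4)
op9 (invocation 16): componentwise max over VC(op8)=(1, 4), +1 at thr1, giving (1, 5)
op10 (invocation 18): componentwise max over VC(op9)=(1, 5), +1 at thr1, giving (1, 6)
target: VC(op8) = (1, 4)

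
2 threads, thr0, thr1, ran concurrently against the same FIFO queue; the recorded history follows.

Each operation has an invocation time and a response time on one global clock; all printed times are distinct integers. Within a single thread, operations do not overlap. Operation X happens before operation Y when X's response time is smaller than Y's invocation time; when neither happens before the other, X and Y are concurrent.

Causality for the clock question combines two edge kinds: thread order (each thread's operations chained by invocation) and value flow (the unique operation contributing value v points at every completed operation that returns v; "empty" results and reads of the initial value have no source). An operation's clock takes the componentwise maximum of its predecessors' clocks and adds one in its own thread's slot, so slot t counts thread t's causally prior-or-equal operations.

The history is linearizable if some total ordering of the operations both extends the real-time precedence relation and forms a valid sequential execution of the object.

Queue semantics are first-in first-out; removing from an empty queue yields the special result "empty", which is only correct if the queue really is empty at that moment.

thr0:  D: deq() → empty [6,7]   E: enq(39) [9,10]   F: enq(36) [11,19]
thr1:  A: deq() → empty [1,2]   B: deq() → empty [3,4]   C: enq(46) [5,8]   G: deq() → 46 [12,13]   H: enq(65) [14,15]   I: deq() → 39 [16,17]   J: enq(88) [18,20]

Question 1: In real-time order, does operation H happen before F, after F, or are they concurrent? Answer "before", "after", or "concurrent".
Answer: concurrent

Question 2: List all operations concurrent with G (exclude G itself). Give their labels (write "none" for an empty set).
Answer: F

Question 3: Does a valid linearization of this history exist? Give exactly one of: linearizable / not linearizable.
a witness: A, B, D, C, E, F, G, H, I, J
after step 1 (A deq() → empty): queue <>
after step 2 (B deq() → empty): queue <>
after step 3 (D deq() → empty): queue <>
after step 4 (C enq(46)): queue <46>
after step 5 (E enq(39)): queue <46,39>
after step 6 (F enq(36)): queue <46,39,36>
after step 7 (G deq() → 46): queue <39,36>
after step 8 (H enq(65)): queue <39,36,65>
after step 9 (I deq() → 39): queue <36,65>
after step 10 (J enq(88)): queue <36,65,88>

linearizable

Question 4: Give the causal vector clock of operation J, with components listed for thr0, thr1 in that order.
Answer: (2, 7)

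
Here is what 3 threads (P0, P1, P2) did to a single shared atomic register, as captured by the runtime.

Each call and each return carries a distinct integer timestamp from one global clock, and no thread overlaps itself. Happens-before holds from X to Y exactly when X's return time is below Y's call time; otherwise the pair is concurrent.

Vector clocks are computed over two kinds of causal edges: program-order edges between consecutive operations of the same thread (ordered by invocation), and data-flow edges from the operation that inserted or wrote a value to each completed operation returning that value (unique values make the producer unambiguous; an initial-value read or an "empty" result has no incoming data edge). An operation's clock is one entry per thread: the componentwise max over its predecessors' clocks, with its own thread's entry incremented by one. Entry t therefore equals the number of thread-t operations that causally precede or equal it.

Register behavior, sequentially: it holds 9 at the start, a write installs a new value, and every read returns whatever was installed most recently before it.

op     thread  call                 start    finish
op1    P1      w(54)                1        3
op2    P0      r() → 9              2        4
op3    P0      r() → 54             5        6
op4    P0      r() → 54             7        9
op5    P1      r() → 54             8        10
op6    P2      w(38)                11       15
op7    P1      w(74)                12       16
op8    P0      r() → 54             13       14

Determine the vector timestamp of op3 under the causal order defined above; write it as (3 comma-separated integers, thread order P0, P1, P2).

(2, 1, 0)

op6, invoked 11, has no incoming edges; only P2's bump applies → (0, 0, 1)
op1, invoked 1, has no incoming edges; only P1's bump applies → (0, 1, 0)
op2, invoked 2, has no incoming edges; only P0's bump applies → (1, 0, 0)
invoked at 8, op5 merges VC(op1)=(0, 1, 0) and bumps P1's slot → (0, 2, 0)
invoked at 12, op7 merges VC(op5)=(0, 2, 0) and bumps P1's slot → (0, 3, 0)
invoked at 5, op3 merges VC(op1)=(0, 1, 0), VC(op2)=(1, 0, 0) and bumps P0's slot → (2, 1, 0)
invoked at 7, op4 merges VC(op1)=(0, 1, 0), VC(op3)=(2, 1, 0) and bumps P0's slot → (3, 1, 0)
invoked at 13, op8 merges VC(op1)=(0, 1, 0), VC(op4)=(3, 1, 0) and bumps P0's slot → (4, 1, 0)
target: VC(op3) = (2, 1, 0)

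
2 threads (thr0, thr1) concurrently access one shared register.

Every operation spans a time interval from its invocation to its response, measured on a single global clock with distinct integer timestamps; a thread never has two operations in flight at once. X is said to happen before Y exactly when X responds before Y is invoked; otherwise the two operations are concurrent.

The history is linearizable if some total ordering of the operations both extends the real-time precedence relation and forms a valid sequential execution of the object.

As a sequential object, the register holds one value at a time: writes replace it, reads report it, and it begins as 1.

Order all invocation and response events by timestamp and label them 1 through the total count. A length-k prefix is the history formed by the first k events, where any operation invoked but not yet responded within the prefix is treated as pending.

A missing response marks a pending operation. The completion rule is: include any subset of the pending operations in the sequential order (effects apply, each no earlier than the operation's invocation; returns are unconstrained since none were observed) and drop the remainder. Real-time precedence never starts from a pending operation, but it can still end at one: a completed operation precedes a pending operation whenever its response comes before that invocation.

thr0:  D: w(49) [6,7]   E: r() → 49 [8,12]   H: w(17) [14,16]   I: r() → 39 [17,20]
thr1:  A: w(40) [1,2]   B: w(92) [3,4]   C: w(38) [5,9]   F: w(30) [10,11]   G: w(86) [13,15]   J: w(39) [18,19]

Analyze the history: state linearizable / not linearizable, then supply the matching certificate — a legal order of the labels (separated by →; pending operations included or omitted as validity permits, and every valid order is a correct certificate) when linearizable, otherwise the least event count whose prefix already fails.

linearizable — witness: A → B → C → D → E → F → G → H → J → I

1. A w(40), leaving value 40
2. B w(92), leaving value 92
3. C w(38), leaving value 38
4. D w(49), leaving value 49
5. E r() → 49, leaving value 49
6. F w(30), leaving value 30
7. G w(86), leaving value 86
8. H w(17), leaving value 17
9. J w(39), leaving value 39
10. I r() → 39, leaving value 39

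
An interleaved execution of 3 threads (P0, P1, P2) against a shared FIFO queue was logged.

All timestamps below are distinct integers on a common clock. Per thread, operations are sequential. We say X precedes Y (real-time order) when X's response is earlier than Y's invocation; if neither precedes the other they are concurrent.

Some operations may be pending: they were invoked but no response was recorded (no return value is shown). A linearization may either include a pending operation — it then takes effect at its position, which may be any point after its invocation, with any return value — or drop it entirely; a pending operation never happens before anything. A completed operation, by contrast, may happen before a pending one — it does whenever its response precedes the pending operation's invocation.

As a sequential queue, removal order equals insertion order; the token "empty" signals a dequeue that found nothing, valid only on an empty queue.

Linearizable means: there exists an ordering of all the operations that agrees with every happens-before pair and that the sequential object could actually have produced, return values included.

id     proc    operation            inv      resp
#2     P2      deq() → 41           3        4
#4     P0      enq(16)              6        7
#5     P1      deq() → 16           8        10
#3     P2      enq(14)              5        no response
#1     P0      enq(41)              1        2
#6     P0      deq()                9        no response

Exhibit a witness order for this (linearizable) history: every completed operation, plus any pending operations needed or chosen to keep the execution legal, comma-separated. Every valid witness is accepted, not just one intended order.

#1, #2, #3, #4, #6, #5

step 1: #1 enq(41) — queue <41>
step 2: #2 deq() → 41 — queue <>
step 3: #3 enq(14) (pending, included) — queue <14>
step 4: #4 enq(16) — queue <14,16>
step 5: #6 deq() (pending, included) — queue <16>
step 6: #5 deq() → 16 — queue <>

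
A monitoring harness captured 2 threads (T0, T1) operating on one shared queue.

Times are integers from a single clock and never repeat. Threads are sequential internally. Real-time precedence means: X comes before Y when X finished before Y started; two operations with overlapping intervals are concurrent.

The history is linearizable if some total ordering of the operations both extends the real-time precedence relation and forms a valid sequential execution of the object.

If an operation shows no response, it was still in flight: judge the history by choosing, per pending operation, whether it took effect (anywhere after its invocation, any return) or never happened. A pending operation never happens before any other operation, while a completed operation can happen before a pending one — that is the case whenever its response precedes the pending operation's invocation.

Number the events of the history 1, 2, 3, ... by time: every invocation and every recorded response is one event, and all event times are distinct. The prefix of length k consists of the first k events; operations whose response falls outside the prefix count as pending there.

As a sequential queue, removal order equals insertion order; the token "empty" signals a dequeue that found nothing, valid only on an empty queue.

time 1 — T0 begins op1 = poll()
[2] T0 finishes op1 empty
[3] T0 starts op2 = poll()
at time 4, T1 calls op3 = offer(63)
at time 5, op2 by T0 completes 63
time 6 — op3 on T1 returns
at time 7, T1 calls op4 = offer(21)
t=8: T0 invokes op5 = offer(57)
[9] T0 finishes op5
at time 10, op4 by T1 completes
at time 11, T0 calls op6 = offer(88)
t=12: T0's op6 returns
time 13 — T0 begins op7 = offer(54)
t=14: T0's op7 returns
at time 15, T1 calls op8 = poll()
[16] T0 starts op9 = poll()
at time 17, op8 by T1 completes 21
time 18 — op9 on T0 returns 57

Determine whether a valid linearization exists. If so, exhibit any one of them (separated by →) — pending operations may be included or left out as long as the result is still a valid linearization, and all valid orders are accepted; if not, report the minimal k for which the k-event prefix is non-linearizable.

linearizable — witness: op1 → op3 → op2 → op4 → op5 → op6 → op7 → op8 → op9

after step 1 (op1 poll() → empty): queue <>
after step 2 (op3 offer(63)): queue <63>
after step 3 (op2 poll() → 63): queue <>
after step 4 (op4 offer(21)): queue <21>
after step 5 (op5 offer(57)): queue <21,57>
after step 6 (op6 offer(88)): queue <21,57,88>
after step 7 (op7 offer(54)): queue <21,57,88,54>
after step 8 (op8 poll() → 21): queue <57,88,54>
after step 9 (op9 poll() → 57): queue <88,54>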